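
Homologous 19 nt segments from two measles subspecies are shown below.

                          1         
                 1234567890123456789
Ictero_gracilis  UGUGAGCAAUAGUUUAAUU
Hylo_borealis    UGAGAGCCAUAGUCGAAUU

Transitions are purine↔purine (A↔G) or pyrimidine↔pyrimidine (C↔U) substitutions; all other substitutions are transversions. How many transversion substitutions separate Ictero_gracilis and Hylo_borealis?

Differing sites — 3:U/A (Tv); 8:A/C (Tv); 14:U/C (Ti); 15:U/G (Tv).
Of the 4 differences, 1 transition and 3 transversions, so the answer is 3.

3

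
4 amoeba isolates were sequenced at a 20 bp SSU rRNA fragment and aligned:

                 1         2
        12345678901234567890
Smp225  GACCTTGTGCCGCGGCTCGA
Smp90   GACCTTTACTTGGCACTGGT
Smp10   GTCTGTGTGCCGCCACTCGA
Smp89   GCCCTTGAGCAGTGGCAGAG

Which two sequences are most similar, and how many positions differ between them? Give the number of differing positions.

5

Pairwise Hamming distances:
  Smp225 vs Smp90: 10
  Smp225 vs Smp10: 5
  Smp225 vs Smp89: 8
  Smp90 vs Smp10: 11
  Smp90 vs Smp89: 11
  Smp10 vs Smp89: 12
The smallest is 5, between Smp225 and Smp10.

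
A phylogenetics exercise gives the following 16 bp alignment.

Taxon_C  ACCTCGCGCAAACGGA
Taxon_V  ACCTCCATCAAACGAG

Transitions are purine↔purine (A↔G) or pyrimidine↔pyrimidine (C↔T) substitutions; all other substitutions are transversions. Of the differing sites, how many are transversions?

The sequences differ at positions 6 (G/C, transversion), 7 (C/A, transversion), 8 (G/T, transversion), 15 (G/A, transition), 16 (A/G, transition).
Of the 5 differences, 2 transitions and 3 transversions, so the answer is 3.

3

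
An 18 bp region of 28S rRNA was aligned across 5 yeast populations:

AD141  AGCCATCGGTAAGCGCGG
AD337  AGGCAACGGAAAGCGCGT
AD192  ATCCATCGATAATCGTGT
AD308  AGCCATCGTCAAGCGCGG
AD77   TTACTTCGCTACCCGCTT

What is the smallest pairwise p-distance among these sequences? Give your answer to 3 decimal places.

Pairwise Hamming distances:
  AD141 vs AD337: 4
  AD141 vs AD192: 5
  AD141 vs AD308: 2
  AD141 vs AD77: 9
  AD337 vs AD192: 7
  AD337 vs AD308: 5
  AD337 vs AD77: 10
  AD192 vs AD308: 6
  AD192 vs AD77: 8
  AD308 vs AD77: 10
The smallest is 2 mismatches, between AD141 and AD308; p = 2/18 = 0.111.

0.111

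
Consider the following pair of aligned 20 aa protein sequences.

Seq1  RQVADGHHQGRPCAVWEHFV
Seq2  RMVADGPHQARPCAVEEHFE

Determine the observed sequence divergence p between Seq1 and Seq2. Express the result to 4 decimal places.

Differing sites — 2:Q/M; 7:H/P; 10:G/A; 16:W/E; 20:V/E.
There are 5 differences over 20 sites, so p = 5/20 = 0.2500.

0.2500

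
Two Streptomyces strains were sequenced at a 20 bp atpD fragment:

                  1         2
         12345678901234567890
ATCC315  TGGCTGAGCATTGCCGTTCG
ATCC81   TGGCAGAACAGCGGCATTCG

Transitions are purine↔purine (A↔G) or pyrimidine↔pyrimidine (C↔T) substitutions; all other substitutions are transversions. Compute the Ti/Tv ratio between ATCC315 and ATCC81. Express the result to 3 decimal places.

Differing sites — 5:T/A (Tv); 8:G/A (Ti); 11:T/G (Tv); 12:T/C (Ti); 14:C/G (Tv); 16:G/A (Ti).
Of the 6 differences, 3 transitions and 3 transversions, so Ti/Tv = 3/3 = 1.000.

1.000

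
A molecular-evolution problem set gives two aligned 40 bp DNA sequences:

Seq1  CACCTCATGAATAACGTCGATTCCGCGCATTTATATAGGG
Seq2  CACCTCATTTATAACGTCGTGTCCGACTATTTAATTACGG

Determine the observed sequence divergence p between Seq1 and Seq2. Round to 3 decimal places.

The sequences differ at positions 9 (G/T), 10 (A/T), 20 (A/T), 21 (T/G), 26 (C/A), 27 (G/C), 28 (C/T), 34 (T/A), 35 (A/T), 38 (G/C).
There are 10 differences over 40 sites, so p = 10/40 = 0.250.

0.250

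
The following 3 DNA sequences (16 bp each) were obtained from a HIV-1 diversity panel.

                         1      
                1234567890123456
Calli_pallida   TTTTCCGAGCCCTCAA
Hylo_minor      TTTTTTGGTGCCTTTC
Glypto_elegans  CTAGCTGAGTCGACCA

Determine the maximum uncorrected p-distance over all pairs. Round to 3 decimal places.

0.750

Pairwise Hamming distances:
  Calli_pallida vs Hylo_minor: 8
  Calli_pallida vs Glypto_elegans: 8
  Hylo_minor vs Glypto_elegans: 12
The largest is 12 mismatches, between Hylo_minor and Glypto_elegans; p = 12/16 = 0.750.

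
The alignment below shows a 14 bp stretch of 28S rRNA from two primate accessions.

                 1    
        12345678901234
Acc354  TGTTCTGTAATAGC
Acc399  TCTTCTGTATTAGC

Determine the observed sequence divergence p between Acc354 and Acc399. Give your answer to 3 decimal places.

Mismatches occur at site 2 (G→C), site 10 (A→T).
There are 2 differences over 14 sites, so p = 2/14 = 0.143.

0.143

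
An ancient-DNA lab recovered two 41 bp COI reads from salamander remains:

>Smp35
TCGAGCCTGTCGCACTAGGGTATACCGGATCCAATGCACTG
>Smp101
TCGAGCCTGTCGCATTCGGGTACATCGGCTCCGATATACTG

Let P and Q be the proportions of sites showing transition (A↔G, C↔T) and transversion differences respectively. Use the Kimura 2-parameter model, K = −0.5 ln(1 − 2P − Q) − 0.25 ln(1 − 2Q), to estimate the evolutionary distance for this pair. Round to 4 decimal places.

The sequences differ at positions 15 (C/T, transition), 17 (A/C, transversion), 23 (T/C, transition), 25 (C/T, transition), 29 (A/C, transversion), 33 (A/G, transition), 36 (G/A, transition), 37 (C/T, transition).
Of the 8 differences, 6 transitions and 2 transversions over 41 sites: P = 6/41 = 0.146341, Q = 2/41 = 0.048780.
d = −0.5·ln(0.658538) − 0.25·ln(0.902440) = −0.5·(-0.417733) − 0.25·(-0.102653) = 0.2345.

0.2345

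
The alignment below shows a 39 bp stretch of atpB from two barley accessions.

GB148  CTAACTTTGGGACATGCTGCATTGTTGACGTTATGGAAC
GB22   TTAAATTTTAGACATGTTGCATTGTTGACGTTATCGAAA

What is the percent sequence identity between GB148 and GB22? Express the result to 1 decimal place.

Mismatches occur at site 1 (C↔T), site 5 (C↔A), site 9 (G↔T), site 10 (G↔A), site 17 (C↔T), site 35 (G↔C), site 39 (C↔A).
32 of the 39 sites match, so the percent identity is 32/39 × 100 = 82.1%.

82.1%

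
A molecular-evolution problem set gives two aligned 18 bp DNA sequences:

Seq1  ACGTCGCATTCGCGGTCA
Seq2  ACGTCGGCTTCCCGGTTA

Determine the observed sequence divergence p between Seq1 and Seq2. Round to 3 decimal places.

0.222

Differing sites — 7:C/G; 8:A/C; 12:G/C; 17:C/T.
There are 4 differences over 18 sites, so p = 4/18 = 0.222.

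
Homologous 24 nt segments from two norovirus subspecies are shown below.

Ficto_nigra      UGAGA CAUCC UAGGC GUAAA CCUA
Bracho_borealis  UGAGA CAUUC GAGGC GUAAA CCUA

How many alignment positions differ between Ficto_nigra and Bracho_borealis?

2

Differing sites — 9:C/U; 11:U/G.
That gives 2 mismatches out of 24 aligned sites, so the Hamming distance is 2.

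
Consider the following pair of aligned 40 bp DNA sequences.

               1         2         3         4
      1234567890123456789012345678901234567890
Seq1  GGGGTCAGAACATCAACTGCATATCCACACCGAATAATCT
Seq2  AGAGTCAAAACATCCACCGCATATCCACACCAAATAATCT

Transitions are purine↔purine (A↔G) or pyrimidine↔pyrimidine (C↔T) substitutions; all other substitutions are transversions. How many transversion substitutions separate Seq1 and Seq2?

Differing sites — 1:G/A (Ti); 3:G/A (Ti); 8:G/A (Ti); 15:A/C (Tv); 18:T/C (Ti); 32:G/A (Ti).
Of the 6 differences, 5 transitions and 1 transversion, so the answer is 1.

1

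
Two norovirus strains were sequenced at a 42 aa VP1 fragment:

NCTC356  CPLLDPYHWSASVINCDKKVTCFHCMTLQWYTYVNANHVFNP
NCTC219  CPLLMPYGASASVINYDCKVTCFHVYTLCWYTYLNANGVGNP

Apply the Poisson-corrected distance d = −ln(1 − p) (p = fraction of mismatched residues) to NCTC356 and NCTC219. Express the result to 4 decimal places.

0.3037

Mismatches occur at site 5 (D→M), site 8 (H→G), site 9 (W→A), site 16 (C→Y), site 18 (K→C), site 25 (C→V), site 26 (M→Y), site 29 (Q→C), site 34 (V→L), site 38 (H→G), site 40 (F→G).
p = 11/42 = 0.261905.
d = −ln(1 − 0.261905) = −ln(0.738095) = 0.3037.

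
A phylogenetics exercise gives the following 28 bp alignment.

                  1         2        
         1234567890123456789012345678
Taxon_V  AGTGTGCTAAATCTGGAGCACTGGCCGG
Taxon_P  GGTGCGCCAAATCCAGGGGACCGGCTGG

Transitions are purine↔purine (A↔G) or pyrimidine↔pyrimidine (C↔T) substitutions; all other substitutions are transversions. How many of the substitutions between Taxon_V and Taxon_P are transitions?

8

The sequences differ at positions 1 (A/G, transition), 5 (T/C, transition), 8 (T/C, transition), 14 (T/C, transition), 15 (G/A, transition), 17 (A/G, transition), 19 (C/G, transversion), 22 (T/C, transition), 26 (C/T, transition).
Of the 9 differences, 8 transitions and 1 transversion, so the answer is 8.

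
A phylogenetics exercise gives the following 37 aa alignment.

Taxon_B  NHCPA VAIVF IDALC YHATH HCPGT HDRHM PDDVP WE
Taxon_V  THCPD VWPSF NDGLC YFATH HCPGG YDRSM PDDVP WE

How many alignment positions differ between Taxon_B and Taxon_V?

Differing sites — 1:N/T; 5:A/D; 7:A/W; 8:I/P; 9:V/S; 11:I/N; 13:A/G; 17:H/F; 25:T/G; 26:H/Y; 29:H/S.
That gives 11 mismatches out of 37 aligned sites, so the Hamming distance is 11.

11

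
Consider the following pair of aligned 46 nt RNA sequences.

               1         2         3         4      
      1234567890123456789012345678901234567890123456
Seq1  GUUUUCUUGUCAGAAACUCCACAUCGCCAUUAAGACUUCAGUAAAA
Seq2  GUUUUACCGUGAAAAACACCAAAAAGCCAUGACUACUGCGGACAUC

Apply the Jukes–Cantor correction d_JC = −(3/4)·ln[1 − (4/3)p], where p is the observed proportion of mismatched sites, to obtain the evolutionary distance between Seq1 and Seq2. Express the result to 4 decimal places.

0.5532

Mismatches occur at site 6 (C/A), site 7 (U/C), site 8 (U/C), site 11 (C/G), site 13 (G/A), site 18 (U/A), site 22 (C/A), site 24 (U/A), site 25 (C/A), site 31 (U/G), site 33 (A/C), site 34 (G/U), site 38 (U/G), site 40 (A/G), site 42 (U/A), site 43 (A/C), site 45 (A/U), site 46 (A/C).
p = 18/46 = 0.391304.
d = −0.75 · ln(1 − (4/3)·0.391304) = −0.75 · ln(0.478261) = −0.75 · (-0.737599) = 0.5532.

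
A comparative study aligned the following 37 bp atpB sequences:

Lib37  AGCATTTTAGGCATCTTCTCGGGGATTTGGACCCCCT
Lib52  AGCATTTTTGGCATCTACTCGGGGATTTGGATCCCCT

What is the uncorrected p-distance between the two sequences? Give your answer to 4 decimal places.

0.0811

Differing sites — 9:A/T; 17:T/A; 32:C/T.
There are 3 differences over 37 sites, so p = 3/37 = 0.0811.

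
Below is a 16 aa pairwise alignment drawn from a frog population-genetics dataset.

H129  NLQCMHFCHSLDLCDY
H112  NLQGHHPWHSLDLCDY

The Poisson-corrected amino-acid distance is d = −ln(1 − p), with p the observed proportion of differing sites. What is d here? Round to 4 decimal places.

0.2877

The sequences differ at positions 4 (C/G), 5 (M/H), 7 (F/P), 8 (C/W).
p = 4/16 = 0.250000.
d = −ln(1 − 0.250000) = −ln(0.750000) = 0.2877.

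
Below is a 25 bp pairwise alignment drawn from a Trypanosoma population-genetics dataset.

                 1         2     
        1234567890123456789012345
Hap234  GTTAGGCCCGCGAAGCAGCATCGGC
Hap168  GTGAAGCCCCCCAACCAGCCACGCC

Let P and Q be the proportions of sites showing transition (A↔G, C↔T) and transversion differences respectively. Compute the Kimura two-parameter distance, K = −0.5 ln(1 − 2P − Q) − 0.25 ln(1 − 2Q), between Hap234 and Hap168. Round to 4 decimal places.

0.4284

Differing sites — 3:T/G (Tv); 5:G/A (Ti); 10:G/C (Tv); 12:G/C (Tv); 15:G/C (Tv); 20:A/C (Tv); 21:T/A (Tv); 24:G/C (Tv).
Of the 8 differences, 1 transition and 7 transversions over 25 sites: P = 1/25 = 0.040000, Q = 7/25 = 0.280000.
d = −0.5·ln(0.640000) − 0.25·ln(0.440000) = −0.5·(-0.446287) − 0.25·(-0.820981) = 0.4284.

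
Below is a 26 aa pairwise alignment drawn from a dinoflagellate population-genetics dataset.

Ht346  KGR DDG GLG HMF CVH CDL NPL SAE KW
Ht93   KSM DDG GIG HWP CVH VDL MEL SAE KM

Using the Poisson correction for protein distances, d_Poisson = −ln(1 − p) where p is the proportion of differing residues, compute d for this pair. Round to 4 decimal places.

0.4249

Differing sites — 2:G/S; 3:R/M; 8:L/I; 11:M/W; 12:F/P; 16:C/V; 19:N/M; 20:P/E; 26:W/M.
p = 9/26 = 0.346154.
d = −ln(1 − 0.346154) = −ln(0.653846) = 0.4249.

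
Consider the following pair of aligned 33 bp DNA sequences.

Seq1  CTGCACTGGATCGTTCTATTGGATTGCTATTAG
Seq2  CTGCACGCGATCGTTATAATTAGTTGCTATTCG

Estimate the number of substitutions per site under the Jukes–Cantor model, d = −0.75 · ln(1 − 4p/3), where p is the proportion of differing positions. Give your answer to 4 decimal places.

The sequences differ at positions 7 (T/G), 8 (G/C), 16 (C/A), 19 (T/A), 21 (G/T), 22 (G/A), 23 (A/G), 32 (A/C).
p = 8/33 = 0.242424.
d = −0.75 · ln(1 − (4/3)·0.242424) = −0.75 · ln(0.676768) = −0.75 · (-0.390427) = 0.2928.

0.2928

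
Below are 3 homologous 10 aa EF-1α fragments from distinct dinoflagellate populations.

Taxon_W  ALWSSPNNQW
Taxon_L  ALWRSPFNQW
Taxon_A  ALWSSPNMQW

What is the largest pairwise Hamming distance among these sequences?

Pairwise Hamming distances:
  Taxon_W vs Taxon_L: 2
  Taxon_W vs Taxon_A: 1
  Taxon_L vs Taxon_A: 3
The largest is 3, between Taxon_L and Taxon_A.

3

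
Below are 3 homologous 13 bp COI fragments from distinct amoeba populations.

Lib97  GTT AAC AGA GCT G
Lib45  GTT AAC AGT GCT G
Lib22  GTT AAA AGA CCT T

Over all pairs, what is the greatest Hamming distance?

Pairwise Hamming distances:
  Lib97 vs Lib45: 1
  Lib97 vs Lib22: 3
  Lib45 vs Lib22: 4
The largest is 4, between Lib45 and Lib22.

4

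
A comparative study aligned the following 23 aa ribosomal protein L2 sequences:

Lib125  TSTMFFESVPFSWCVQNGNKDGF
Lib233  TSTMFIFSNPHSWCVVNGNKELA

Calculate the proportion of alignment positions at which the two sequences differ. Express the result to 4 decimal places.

The sequences differ at positions 6 (F/I), 7 (E/F), 9 (V/N), 11 (F/H), 16 (Q/V), 21 (D/E), 22 (G/L), 23 (F/A).
There are 8 differences over 23 sites, so p = 8/23 = 0.3478.

0.3478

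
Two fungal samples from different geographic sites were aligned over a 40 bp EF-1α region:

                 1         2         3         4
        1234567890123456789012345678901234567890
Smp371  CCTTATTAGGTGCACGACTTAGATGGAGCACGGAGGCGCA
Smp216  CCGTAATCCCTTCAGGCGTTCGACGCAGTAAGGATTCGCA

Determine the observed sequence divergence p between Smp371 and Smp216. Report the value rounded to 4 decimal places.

The sequences differ at positions 3 (T/G), 6 (T/A), 8 (A/C), 9 (G/C), 10 (G/C), 12 (G/T), 15 (C/G), 17 (A/C), 18 (C/G), 21 (A/C), 24 (T/C), 26 (G/C), 29 (C/T), 31 (C/A), 35 (G/T), 36 (G/T).
There are 16 differences over 40 sites, so p = 16/40 = 0.4000.

0.4000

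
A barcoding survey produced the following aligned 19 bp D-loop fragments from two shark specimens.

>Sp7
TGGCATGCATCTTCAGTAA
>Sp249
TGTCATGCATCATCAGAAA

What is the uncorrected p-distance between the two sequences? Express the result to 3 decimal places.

0.158

Differing sites — 3:G/T; 12:T/A; 17:T/A.
There are 3 differences over 19 sites, so p = 3/19 = 0.158.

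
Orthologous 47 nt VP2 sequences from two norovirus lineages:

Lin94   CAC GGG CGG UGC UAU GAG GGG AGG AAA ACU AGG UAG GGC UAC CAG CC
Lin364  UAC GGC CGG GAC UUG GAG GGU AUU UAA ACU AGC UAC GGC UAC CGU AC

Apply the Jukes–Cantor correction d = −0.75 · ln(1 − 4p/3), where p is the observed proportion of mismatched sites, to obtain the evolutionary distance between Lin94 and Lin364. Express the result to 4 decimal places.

The sequences differ at positions 1 (C/U), 6 (G/C), 10 (U/G), 11 (G/A), 14 (A/U), 15 (U/G), 21 (G/U), 23 (G/U), 24 (G/U), 25 (A/U), 33 (G/C), 36 (G/C), 44 (A/G), 45 (G/U), 46 (C/A).
p = 15/47 = 0.319149.
d = −0.75 · ln(1 − (4/3)·0.319149) = −0.75 · ln(0.574468) = −0.75 · (-0.554311) = 0.4157.

0.4157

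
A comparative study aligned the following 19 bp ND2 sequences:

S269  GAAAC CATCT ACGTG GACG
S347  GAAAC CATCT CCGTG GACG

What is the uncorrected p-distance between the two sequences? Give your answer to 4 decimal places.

A single mismatch occurs at site 11 (A↔C).
There are 1 differences over 19 sites, so p = 1/19 = 0.0526.

0.0526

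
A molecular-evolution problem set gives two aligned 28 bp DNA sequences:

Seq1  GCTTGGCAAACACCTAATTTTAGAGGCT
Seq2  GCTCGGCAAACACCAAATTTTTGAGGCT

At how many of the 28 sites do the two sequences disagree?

Mismatches occur at site 4 (T↔C), site 15 (T↔A), site 22 (A↔T).
That gives 3 mismatches out of 28 aligned sites, so the Hamming distance is 3.

3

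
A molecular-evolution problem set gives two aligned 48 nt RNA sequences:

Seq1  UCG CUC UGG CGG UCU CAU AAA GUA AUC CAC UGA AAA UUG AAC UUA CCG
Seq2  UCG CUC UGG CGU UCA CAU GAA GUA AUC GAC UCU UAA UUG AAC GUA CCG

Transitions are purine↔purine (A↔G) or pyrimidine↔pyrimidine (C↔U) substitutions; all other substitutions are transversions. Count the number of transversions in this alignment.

The sequences differ at positions 12 (G/U, transversion), 15 (U/A, transversion), 19 (A/G, transition), 28 (C/G, transversion), 32 (G/C, transversion), 33 (A/U, transversion), 34 (A/U, transversion), 43 (U/G, transversion).
Of the 8 differences, 1 transition and 7 transversions, so the answer is 7.

7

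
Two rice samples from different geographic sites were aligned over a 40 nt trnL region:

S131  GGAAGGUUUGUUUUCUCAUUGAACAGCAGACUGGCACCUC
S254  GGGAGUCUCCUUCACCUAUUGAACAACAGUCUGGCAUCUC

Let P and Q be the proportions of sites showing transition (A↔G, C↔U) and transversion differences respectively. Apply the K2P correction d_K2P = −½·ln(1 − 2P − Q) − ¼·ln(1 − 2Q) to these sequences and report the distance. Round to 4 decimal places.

Differing sites — 3:A/G (Ti); 6:G/U (Tv); 7:U/C (Ti); 9:U/C (Ti); 10:G/C (Tv); 13:U/C (Ti); 14:U/A (Tv); 16:U/C (Ti); 17:C/U (Ti); 26:G/A (Ti); 30:A/U (Tv); 37:C/U (Ti).
Of the 12 differences, 8 transitions and 4 transversions over 40 sites: P = 8/40 = 0.200000, Q = 4/40 = 0.100000.
d = −0.5·ln(0.500000) − 0.25·ln(0.800000) = −0.5·(-0.693147) − 0.25·(-0.223144) = 0.4024.

0.4024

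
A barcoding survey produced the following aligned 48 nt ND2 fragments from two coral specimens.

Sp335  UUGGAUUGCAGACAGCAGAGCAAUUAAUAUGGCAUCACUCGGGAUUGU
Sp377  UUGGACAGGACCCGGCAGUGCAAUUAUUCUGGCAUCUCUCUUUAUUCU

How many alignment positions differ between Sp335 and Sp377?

14

Differing sites — 6:U/C; 7:U/A; 9:C/G; 11:G/C; 12:A/C; 14:A/G; 19:A/U; 27:A/U; 29:A/C; 37:A/U; 41:G/U; 42:G/U; 43:G/U; 47:G/C.
That gives 14 mismatches out of 48 aligned sites, so the Hamming distance is 14.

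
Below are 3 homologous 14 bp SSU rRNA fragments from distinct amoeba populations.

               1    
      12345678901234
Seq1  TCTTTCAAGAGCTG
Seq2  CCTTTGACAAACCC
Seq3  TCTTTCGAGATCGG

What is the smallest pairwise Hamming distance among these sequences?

Pairwise Hamming distances:
  Seq1 vs Seq2: 7
  Seq1 vs Seq3: 3
  Seq2 vs Seq3: 8
The smallest is 3, between Seq1 and Seq3.

3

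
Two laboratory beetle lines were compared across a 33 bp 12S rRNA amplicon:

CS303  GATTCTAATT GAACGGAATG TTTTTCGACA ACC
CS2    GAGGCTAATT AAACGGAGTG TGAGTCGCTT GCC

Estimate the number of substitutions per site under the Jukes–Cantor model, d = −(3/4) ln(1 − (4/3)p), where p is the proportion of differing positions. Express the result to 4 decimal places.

The sequences differ at positions 3 (T/G), 4 (T/G), 11 (G/A), 18 (A/G), 22 (T/G), 23 (T/A), 24 (T/G), 28 (A/C), 29 (C/T), 30 (A/T), 31 (A/G).
p = 11/33 = 0.333333.
d = −0.75 · ln(1 − (4/3)·0.333333) = −0.75 · ln(0.555556) = −0.75 · (-0.587786) = 0.4408.

0.4408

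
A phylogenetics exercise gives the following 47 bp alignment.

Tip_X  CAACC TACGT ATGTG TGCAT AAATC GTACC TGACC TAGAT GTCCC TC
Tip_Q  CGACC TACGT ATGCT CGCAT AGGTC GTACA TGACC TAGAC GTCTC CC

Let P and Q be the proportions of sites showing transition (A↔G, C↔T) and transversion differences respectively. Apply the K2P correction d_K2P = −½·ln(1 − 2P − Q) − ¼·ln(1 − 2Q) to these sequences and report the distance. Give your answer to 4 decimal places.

0.2637

Mismatches occur at site 2 (A↔G, transition), site 14 (T↔C, transition), site 15 (G↔T, transversion), site 16 (T↔C, transition), site 22 (A↔G, transition), site 23 (A↔G, transition), site 30 (C↔A, transversion), site 40 (T↔C, transition), site 44 (C↔T, transition), site 46 (T↔C, transition).
Of the 10 differences, 8 transitions and 2 transversions over 47 sites: P = 8/47 = 0.170213, Q = 2/47 = 0.042553.
d = −0.5·ln(0.617021) − 0.25·ln(0.914894) = −0.5·(-0.482852) − 0.25·(-0.088947) = 0.2637.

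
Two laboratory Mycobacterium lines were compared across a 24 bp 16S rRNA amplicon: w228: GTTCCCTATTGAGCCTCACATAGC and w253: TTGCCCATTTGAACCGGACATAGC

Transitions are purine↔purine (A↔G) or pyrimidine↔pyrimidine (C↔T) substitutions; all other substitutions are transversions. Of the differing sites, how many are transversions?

6

Differing sites — 1:G/T (Tv); 3:T/G (Tv); 7:T/A (Tv); 8:A/T (Tv); 13:G/A (Ti); 16:T/G (Tv); 17:C/G (Tv).
Of the 7 differences, 1 transition and 6 transversions, so the answer is 6.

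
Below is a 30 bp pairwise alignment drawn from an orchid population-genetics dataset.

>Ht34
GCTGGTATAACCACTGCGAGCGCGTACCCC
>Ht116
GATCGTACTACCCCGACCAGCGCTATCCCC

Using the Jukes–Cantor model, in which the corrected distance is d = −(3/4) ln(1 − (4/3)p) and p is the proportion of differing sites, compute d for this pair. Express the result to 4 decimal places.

0.5034

Differing sites — 2:C/A; 4:G/C; 8:T/C; 9:A/T; 13:A/C; 15:T/G; 16:G/A; 18:G/C; 24:G/T; 25:T/A; 26:A/T.
p = 11/30 = 0.366667.
d = −0.75 · ln(1 − (4/3)·0.366667) = −0.75 · ln(0.511111) = −0.75 · (-0.671168) = 0.5034.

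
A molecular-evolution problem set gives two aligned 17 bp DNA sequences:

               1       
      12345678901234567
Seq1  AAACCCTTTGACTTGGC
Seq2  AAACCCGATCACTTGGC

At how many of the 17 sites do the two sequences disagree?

Differing sites — 7:T/G; 8:T/A; 10:G/C.
That gives 3 mismatches out of 17 aligned sites, so the Hamming distance is 3.

3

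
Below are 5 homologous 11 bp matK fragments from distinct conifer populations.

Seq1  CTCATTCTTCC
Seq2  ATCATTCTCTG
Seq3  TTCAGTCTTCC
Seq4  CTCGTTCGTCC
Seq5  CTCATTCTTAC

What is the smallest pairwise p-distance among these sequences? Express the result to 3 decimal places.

0.091

Pairwise Hamming distances:
  Seq1 vs Seq2: 4
  Seq1 vs Seq3: 2
  Seq1 vs Seq4: 2
  Seq1 vs Seq5: 1
  Seq2 vs Seq3: 5
  Seq2 vs Seq4: 6
  Seq2 vs Seq5: 4
  Seq3 vs Seq4: 4
  Seq3 vs Seq5: 3
  Seq4 vs Seq5: 3
The smallest is 1 mismatch, between Seq1 and Seq5; p = 1/11 = 0.091.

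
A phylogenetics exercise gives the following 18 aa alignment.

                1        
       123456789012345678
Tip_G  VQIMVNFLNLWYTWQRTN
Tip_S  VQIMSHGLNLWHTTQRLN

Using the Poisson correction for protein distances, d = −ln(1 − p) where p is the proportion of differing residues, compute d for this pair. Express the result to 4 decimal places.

Mismatches occur at site 5 (V→S), site 6 (N→H), site 7 (F→G), site 12 (Y→H), site 14 (W→T), site 17 (T→L).
p = 6/18 = 0.333333.
d = −ln(1 − 0.333333) = −ln(0.666667) = 0.4055.

0.4055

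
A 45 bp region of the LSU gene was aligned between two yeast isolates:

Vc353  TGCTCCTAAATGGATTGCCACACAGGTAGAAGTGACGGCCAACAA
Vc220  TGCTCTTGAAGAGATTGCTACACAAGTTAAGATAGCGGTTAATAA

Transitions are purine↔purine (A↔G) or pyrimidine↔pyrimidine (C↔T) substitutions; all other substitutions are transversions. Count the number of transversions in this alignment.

The sequences differ at positions 6 (C/T, transition), 8 (A/G, transition), 11 (T/G, transversion), 12 (G/A, transition), 19 (C/T, transition), 25 (G/A, transition), 28 (A/T, transversion), 29 (G/A, transition), 31 (A/G, transition), 32 (G/A, transition), 34 (G/A, transition), 35 (A/G, transition), 39 (C/T, transition), 40 (C/T, transition), 43 (C/T, transition).
Of the 15 differences, 13 transitions and 2 transversions, so the answer is 2.

2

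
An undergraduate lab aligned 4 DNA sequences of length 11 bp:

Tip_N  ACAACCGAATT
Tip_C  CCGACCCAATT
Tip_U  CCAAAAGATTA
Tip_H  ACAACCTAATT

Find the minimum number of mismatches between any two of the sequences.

1

Pairwise Hamming distances:
  Tip_N vs Tip_C: 3
  Tip_N vs Tip_U: 5
  Tip_N vs Tip_H: 1
  Tip_C vs Tip_U: 6
  Tip_C vs Tip_H: 3
  Tip_U vs Tip_H: 6
The smallest is 1, between Tip_N and Tip_H.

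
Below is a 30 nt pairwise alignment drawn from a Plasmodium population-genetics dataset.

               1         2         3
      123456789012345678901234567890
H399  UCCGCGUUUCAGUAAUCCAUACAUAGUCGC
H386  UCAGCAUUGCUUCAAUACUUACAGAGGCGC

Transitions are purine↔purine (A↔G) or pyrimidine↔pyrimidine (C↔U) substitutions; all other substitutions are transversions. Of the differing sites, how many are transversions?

8

Differing sites — 3:C/A (Tv); 6:G/A (Ti); 9:U/G (Tv); 11:A/U (Tv); 12:G/U (Tv); 13:U/C (Ti); 17:C/A (Tv); 19:A/U (Tv); 24:U/G (Tv); 27:U/G (Tv).
Of the 10 differences, 2 transitions and 8 transversions, so the answer is 8.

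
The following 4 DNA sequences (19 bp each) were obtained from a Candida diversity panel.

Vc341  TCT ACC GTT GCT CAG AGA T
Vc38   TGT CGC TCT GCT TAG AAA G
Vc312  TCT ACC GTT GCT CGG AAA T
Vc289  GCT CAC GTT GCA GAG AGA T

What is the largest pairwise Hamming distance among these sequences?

Pairwise Hamming distances:
  Vc341 vs Vc38: 8
  Vc341 vs Vc312: 2
  Vc341 vs Vc289: 5
  Vc38 vs Vc312: 8
  Vc38 vs Vc289: 9
  Vc312 vs Vc289: 7
The largest is 9, between Vc38 and Vc289.

9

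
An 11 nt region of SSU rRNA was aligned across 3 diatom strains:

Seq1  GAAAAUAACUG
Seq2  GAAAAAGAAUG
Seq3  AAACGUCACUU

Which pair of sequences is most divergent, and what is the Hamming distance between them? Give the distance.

Pairwise Hamming distances:
  Seq1 vs Seq2: 3
  Seq1 vs Seq3: 5
  Seq2 vs Seq3: 7
The largest is 7, between Seq2 and Seq3.

7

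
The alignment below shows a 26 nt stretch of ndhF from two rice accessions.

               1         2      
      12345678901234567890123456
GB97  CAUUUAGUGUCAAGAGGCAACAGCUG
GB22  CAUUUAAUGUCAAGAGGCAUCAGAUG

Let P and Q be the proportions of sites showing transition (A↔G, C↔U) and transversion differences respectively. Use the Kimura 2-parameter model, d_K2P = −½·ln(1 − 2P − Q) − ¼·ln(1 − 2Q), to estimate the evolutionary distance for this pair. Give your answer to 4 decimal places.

0.1253

The sequences differ at positions 7 (G/A, transition), 20 (A/U, transversion), 24 (C/A, transversion).
Of the 3 differences, 1 transition and 2 transversions over 26 sites: P = 1/26 = 0.038462, Q = 2/26 = 0.076923.
d = −0.5·ln(0.846153) − 0.25·ln(0.846154) = −0.5·(-0.167055) − 0.25·(-0.167054) = 0.1253.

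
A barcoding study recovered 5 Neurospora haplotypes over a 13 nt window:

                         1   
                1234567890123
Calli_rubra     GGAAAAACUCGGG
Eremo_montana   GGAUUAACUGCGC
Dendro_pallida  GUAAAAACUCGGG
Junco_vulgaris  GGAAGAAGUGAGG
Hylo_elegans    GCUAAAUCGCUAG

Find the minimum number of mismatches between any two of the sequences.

Pairwise Hamming distances:
  Calli_rubra vs Eremo_montana: 5
  Calli_rubra vs Dendro_pallida: 1
  Calli_rubra vs Junco_vulgaris: 4
  Calli_rubra vs Hylo_elegans: 6
  Eremo_montana vs Dendro_pallida: 6
  Eremo_montana vs Junco_vulgaris: 5
  Eremo_montana vs Hylo_elegans: 10
  Dendro_pallida vs Junco_vulgaris: 5
  Dendro_pallida vs Hylo_elegans: 6
  Junco_vulgaris vs Hylo_elegans: 9
The smallest is 1, between Calli_rubra and Dendro_pallida.

1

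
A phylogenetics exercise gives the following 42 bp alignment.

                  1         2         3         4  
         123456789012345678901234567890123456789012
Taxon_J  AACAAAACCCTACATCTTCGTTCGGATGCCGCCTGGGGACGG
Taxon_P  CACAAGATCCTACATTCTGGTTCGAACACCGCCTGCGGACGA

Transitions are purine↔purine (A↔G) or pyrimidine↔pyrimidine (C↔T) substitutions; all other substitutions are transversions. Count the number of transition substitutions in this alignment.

8

The sequences differ at positions 1 (A/C, transversion), 6 (A/G, transition), 8 (C/T, transition), 16 (C/T, transition), 17 (T/C, transition), 19 (C/G, transversion), 25 (G/A, transition), 27 (T/C, transition), 28 (G/A, transition), 36 (G/C, transversion), 42 (G/A, transition).
Of the 11 differences, 8 transitions and 3 transversions, so the answer is 8.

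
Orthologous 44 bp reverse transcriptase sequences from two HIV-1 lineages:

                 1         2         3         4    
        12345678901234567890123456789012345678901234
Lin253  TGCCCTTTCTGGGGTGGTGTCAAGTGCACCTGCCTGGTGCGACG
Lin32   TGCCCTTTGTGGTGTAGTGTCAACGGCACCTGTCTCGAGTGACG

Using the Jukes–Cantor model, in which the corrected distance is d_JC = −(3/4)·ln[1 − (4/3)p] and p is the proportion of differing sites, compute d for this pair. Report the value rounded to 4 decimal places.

Differing sites — 9:C/G; 13:G/T; 16:G/A; 24:G/C; 25:T/G; 33:C/T; 36:G/C; 38:T/A; 40:C/T.
p = 9/44 = 0.204545.
d = −0.75 · ln(1 − (4/3)·0.204545) = −0.75 · ln(0.727273) = −0.75 · (-0.318453) = 0.2388.

0.2388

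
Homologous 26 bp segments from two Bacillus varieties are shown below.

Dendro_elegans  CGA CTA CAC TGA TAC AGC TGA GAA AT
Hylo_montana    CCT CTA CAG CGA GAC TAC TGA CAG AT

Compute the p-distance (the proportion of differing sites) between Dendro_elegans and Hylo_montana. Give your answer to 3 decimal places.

0.346

Mismatches occur at site 2 (G↔C), site 3 (A↔T), site 9 (C↔G), site 10 (T↔C), site 13 (T↔G), site 16 (A↔T), site 17 (G↔A), site 22 (G↔C), site 24 (A↔G).
There are 9 differences over 26 sites, so p = 9/26 = 0.346.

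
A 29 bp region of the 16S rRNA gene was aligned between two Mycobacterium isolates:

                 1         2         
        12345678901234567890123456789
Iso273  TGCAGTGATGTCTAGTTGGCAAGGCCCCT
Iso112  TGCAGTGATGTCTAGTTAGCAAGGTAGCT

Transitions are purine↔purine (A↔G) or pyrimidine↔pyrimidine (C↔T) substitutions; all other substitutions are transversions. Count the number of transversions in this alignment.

2

The sequences differ at positions 18 (G/A, transition), 25 (C/T, transition), 26 (C/A, transversion), 27 (C/G, transversion).
Of the 4 differences, 2 transitions and 2 transversions, so the answer is 2.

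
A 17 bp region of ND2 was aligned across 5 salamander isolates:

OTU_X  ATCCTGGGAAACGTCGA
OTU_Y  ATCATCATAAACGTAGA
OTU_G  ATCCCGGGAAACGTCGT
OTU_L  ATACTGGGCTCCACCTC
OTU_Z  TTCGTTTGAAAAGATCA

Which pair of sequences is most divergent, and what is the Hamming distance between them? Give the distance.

Pairwise Hamming distances:
  OTU_X vs OTU_Y: 5
  OTU_X vs OTU_G: 2
  OTU_X vs OTU_L: 8
  OTU_X vs OTU_Z: 8
  OTU_Y vs OTU_G: 7
  OTU_Y vs OTU_L: 13
  OTU_Y vs OTU_Z: 9
  OTU_G vs OTU_L: 9
  OTU_G vs OTU_Z: 10
  OTU_L vs OTU_Z: 14
The largest is 14, between OTU_L and OTU_Z.

14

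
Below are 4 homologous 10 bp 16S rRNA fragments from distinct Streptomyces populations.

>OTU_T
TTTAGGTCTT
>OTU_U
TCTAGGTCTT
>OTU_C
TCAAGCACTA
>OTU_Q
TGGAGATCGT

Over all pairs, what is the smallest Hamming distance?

Pairwise Hamming distances:
  OTU_T vs OTU_U: 1
  OTU_T vs OTU_C: 5
  OTU_T vs OTU_Q: 4
  OTU_U vs OTU_C: 4
  OTU_U vs OTU_Q: 4
  OTU_C vs OTU_Q: 6
The smallest is 1, between OTU_T and OTU_U.

1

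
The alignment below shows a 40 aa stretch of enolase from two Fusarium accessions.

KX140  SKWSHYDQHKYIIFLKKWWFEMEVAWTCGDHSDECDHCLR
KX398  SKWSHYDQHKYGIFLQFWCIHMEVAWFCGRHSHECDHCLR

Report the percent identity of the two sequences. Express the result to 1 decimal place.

Mismatches occur at site 12 (I→G), site 16 (K→Q), site 17 (K→F), site 19 (W→C), site 20 (F→I), site 21 (E→H), site 27 (T→F), site 30 (D→R), site 33 (D→H).
31 of the 40 sites match, so the percent identity is 31/40 × 100 = 77.5%.

77.5%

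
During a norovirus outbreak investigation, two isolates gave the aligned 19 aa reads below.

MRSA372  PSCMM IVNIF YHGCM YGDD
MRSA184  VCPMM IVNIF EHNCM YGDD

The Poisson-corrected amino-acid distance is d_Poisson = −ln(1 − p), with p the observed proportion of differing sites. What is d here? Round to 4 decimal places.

The sequences differ at positions 1 (P/V), 2 (S/C), 3 (C/P), 11 (Y/E), 13 (G/N).
p = 5/19 = 0.263158.
d = −ln(1 − 0.263158) = −ln(0.736842) = 0.3054.

0.3054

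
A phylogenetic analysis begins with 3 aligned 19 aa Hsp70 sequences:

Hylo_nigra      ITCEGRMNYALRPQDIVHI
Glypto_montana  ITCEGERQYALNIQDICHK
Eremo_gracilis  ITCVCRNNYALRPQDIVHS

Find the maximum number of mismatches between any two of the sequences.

Pairwise Hamming distances:
  Hylo_nigra vs Glypto_montana: 7
  Hylo_nigra vs Eremo_gracilis: 4
  Glypto_montana vs Eremo_gracilis: 9
The largest is 9, between Glypto_montana and Eremo_gracilis.

9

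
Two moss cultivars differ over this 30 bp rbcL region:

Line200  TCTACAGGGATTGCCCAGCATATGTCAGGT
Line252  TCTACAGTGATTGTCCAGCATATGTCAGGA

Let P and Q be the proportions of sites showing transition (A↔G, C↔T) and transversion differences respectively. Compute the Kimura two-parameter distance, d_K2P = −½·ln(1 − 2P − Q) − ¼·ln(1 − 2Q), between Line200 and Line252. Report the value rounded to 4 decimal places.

0.1073

Mismatches occur at site 8 (G↔T, transversion), site 14 (C↔T, transition), site 30 (T↔A, transversion).
Of the 3 differences, 1 transition and 2 transversions over 30 sites: P = 1/30 = 0.033333, Q = 2/30 = 0.066667.
d = −0.5·ln(0.866667) − 0.25·ln(0.866666) = −0.5·(-0.143100) − 0.25·(-0.143102) = 0.1073.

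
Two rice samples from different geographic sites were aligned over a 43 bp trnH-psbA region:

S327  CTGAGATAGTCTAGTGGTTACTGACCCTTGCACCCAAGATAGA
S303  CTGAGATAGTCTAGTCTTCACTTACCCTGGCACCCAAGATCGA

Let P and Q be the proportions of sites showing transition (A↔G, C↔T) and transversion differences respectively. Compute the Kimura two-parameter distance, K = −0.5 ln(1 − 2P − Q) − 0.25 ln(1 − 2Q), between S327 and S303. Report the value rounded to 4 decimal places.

0.1550

The sequences differ at positions 16 (G/C, transversion), 17 (G/T, transversion), 19 (T/C, transition), 23 (G/T, transversion), 29 (T/G, transversion), 41 (A/C, transversion).
Of the 6 differences, 1 transition and 5 transversions over 43 sites: P = 1/43 = 0.023256, Q = 5/43 = 0.116279.
d = −0.5·ln(0.837209) − 0.25·ln(0.767442) = −0.5·(-0.177682) − 0.25·(-0.264692) = 0.1550.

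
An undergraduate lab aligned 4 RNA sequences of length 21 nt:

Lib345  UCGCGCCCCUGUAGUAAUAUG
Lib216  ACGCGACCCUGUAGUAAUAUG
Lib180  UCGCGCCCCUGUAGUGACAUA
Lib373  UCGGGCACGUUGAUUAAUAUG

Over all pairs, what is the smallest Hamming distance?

2

Pairwise Hamming distances:
  Lib345 vs Lib216: 2
  Lib345 vs Lib180: 3
  Lib345 vs Lib373: 6
  Lib216 vs Lib180: 5
  Lib216 vs Lib373: 8
  Lib180 vs Lib373: 9
The smallest is 2, between Lib345 and Lib216.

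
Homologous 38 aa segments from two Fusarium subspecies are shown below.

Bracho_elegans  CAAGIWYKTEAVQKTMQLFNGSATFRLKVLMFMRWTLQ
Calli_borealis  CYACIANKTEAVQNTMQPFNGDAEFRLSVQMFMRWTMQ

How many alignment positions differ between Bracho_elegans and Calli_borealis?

The sequences differ at positions 2 (A/Y), 4 (G/C), 6 (W/A), 7 (Y/N), 14 (K/N), 18 (L/P), 22 (S/D), 24 (T/E), 28 (K/S), 30 (L/Q), 37 (L/M).
That gives 11 mismatches out of 38 aligned sites, so the Hamming distance is 11.

11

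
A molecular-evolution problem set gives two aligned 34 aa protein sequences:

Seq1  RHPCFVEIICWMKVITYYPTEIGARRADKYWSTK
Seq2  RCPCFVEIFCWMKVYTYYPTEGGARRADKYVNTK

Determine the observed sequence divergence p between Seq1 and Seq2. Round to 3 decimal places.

Differing sites — 2:H/C; 9:I/F; 15:I/Y; 22:I/G; 31:W/V; 32:S/N.
There are 6 differences over 34 sites, so p = 6/34 = 0.176.

0.176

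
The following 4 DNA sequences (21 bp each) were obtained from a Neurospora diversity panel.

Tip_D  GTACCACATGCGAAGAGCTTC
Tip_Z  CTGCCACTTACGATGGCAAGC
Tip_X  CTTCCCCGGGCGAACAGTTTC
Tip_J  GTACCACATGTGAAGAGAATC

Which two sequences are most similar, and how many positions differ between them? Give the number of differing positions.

3

Pairwise Hamming distances:
  Tip_D vs Tip_Z: 10
  Tip_D vs Tip_X: 7
  Tip_D vs Tip_J: 3
  Tip_Z vs Tip_X: 12
  Tip_Z vs Tip_J: 9
  Tip_X vs Tip_J: 9
The smallest is 3, between Tip_D and Tip_J.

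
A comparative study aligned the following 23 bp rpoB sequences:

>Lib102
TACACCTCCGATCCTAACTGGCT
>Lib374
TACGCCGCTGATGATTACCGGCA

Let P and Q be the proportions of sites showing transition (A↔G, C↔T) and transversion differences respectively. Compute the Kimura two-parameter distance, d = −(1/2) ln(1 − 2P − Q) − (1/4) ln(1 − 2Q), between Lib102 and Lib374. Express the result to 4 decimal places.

Differing sites — 4:A/G (Ti); 7:T/G (Tv); 9:C/T (Ti); 13:C/G (Tv); 14:C/A (Tv); 16:A/T (Tv); 19:T/C (Ti); 23:T/A (Tv).
Of the 8 differences, 3 transitions and 5 transversions over 23 sites: P = 3/23 = 0.130435, Q = 5/23 = 0.217391.
d = −0.5·ln(0.521739) − 0.25·ln(0.565218) = −0.5·(-0.650588) − 0.25·(-0.570544) = 0.4679.

0.4679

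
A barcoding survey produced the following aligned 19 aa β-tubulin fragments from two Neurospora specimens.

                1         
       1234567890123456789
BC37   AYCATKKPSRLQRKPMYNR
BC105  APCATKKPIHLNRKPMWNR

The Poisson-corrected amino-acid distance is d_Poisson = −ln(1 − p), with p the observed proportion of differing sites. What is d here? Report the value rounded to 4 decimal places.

Mismatches occur at site 2 (Y↔P), site 9 (S↔I), site 10 (R↔H), site 12 (Q↔N), site 17 (Y↔W).
p = 5/19 = 0.263158.
d = −ln(1 − 0.263158) = −ln(0.736842) = 0.3054.

0.3054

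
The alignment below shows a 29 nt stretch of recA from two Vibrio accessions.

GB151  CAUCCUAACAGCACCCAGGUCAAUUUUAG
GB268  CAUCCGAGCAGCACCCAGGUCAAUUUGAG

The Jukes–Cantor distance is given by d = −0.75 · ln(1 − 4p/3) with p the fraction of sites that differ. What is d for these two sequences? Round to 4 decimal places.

Differing sites — 6:U/G; 8:A/G; 27:U/G.
p = 3/29 = 0.103448.
d = −0.75 · ln(1 − (4/3)·0.103448) = −0.75 · ln(0.862069) = −0.75 · (-0.148420) = 0.1113.

0.1113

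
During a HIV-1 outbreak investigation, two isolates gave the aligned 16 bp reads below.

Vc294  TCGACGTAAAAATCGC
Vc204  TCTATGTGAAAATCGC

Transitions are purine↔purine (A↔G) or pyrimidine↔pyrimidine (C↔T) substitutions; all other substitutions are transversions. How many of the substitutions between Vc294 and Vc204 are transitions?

Mismatches occur at site 3 (G→T, transversion), site 5 (C→T, transition), site 8 (A→G, transition).
Of the 3 differences, 2 transitions and 1 transversion, so the answer is 2.

2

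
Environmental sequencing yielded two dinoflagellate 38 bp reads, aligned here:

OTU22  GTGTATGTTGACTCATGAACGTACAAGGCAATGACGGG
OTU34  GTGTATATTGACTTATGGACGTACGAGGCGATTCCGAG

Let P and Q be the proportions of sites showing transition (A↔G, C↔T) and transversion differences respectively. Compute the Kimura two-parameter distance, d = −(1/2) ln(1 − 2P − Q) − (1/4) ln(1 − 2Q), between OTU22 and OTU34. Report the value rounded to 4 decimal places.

Differing sites — 7:G/A (Ti); 14:C/T (Ti); 18:A/G (Ti); 25:A/G (Ti); 30:A/G (Ti); 33:G/T (Tv); 34:A/C (Tv); 37:G/A (Ti).
Of the 8 differences, 6 transitions and 2 transversions over 38 sites: P = 6/38 = 0.157895, Q = 2/38 = 0.052632.
d = −0.5·ln(0.631578) − 0.25·ln(0.894736) = −0.5·(-0.459534) − 0.25·(-0.111227) = 0.2576.

0.2576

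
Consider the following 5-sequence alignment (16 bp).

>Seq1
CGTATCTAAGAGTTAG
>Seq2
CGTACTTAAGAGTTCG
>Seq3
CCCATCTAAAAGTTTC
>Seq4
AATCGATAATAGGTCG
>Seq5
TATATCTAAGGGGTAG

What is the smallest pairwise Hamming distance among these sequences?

Pairwise Hamming distances:
  Seq1 vs Seq2: 3
  Seq1 vs Seq3: 5
  Seq1 vs Seq4: 8
  Seq1 vs Seq5: 4
  Seq2 vs Seq3: 7
  Seq2 vs Seq4: 7
  Seq2 vs Seq5: 7
  Seq3 vs Seq4: 10
  Seq3 vs Seq5: 8
  Seq4 vs Seq5: 7
The smallest is 3, between Seq1 and Seq2.

3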